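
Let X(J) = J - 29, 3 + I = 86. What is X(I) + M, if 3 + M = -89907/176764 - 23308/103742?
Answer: 460891623991/9168925444 ≈ 50.267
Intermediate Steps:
I = 83 (I = -3 + 86 = 83)
X(J) = -29 + J
M = -34230349985/9168925444 (M = -3 + (-89907/176764 - 23308/103742) = -3 + (-89907*1/176764 - 23308*1/103742) = -3 + (-89907/176764 - 11654/51871) = -3 - 6723573653/9168925444 = -34230349985/9168925444 ≈ -3.7333)
X(I) + M = (-29 + 83) - 34230349985/9168925444 = 54 - 34230349985/9168925444 = 460891623991/9168925444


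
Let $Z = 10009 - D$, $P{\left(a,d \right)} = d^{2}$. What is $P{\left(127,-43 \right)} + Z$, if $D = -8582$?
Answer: $20440$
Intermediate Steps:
$Z = 18591$ ($Z = 10009 - -8582 = 10009 + 8582 = 18591$)
$P{\left(127,-43 \right)} + Z = \left(-43\right)^{2} + 18591 = 1849 + 18591 = 20440$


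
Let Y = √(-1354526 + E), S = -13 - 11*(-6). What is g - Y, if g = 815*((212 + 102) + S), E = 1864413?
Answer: 299105 - √509887 ≈ 2.9839e+5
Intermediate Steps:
S = 53 (S = -13 + 66 = 53)
g = 299105 (g = 815*((212 + 102) + 53) = 815*(314 + 53) = 815*367 = 299105)
Y = √509887 (Y = √(-1354526 + 1864413) = √509887 ≈ 714.06)
g - Y = 299105 - √509887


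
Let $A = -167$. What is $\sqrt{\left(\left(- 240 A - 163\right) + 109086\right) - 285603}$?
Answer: $10 i \sqrt{1366} \approx 369.59 i$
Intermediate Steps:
$\sqrt{\left(\left(- 240 A - 163\right) + 109086\right) - 285603} = \sqrt{\left(\left(\left(-240\right) \left(-167\right) - 163\right) + 109086\right) - 285603} = \sqrt{\left(\left(40080 - 163\right) + 109086\right) - 285603} = \sqrt{\left(39917 + 109086\right) - 285603} = \sqrt{149003 - 285603} = \sqrt{-136600} = 10 i \sqrt{1366}$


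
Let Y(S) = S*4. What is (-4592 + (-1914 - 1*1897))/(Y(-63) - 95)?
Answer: 8403/347 ≈ 24.216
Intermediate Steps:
Y(S) = 4*S
(-4592 + (-1914 - 1*1897))/(Y(-63) - 95) = (-4592 + (-1914 - 1*1897))/(4*(-63) - 95) = (-4592 + (-1914 - 1897))/(-252 - 95) = (-4592 - 3811)/(-347) = -8403*(-1/347) = 8403/347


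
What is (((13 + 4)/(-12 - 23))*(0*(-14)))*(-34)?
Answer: 0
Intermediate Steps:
(((13 + 4)/(-12 - 23))*(0*(-14)))*(-34) = ((17/(-35))*0)*(-34) = ((17*(-1/35))*0)*(-34) = -17/35*0*(-34) = 0*(-34) = 0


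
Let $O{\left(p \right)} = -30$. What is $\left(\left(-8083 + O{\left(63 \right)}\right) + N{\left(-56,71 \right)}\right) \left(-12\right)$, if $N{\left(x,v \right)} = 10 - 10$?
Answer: $97356$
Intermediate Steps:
$N{\left(x,v \right)} = 0$
$\left(\left(-8083 + O{\left(63 \right)}\right) + N{\left(-56,71 \right)}\right) \left(-12\right) = \left(\left(-8083 - 30\right) + 0\right) \left(-12\right) = \left(-8113 + 0\right) \left(-12\right) = \left(-8113\right) \left(-12\right) = 97356$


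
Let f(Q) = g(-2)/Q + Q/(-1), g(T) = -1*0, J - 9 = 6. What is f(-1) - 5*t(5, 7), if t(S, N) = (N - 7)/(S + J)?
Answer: 1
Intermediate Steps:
J = 15 (J = 9 + 6 = 15)
g(T) = 0
f(Q) = -Q (f(Q) = 0/Q + Q/(-1) = 0 + Q*(-1) = 0 - Q = -Q)
t(S, N) = (-7 + N)/(15 + S) (t(S, N) = (N - 7)/(S + 15) = (-7 + N)/(15 + S))
f(-1) - 5*t(5, 7) = -1*(-1) - 5*(-7 + 7)/(15 + 5) = 1 - 5*0/20 = 1 - 0/4 = 1 - 5*0 = 1 + 0 = 1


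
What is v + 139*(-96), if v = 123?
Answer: -13221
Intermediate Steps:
v + 139*(-96) = 123 + 139*(-96) = 123 - 13344 = -13221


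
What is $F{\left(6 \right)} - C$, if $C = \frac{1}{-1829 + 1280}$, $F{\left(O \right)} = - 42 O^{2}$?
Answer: $- \frac{830087}{549} \approx -1512.0$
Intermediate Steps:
$C = - \frac{1}{549}$ ($C = \frac{1}{-549} = - \frac{1}{549} \approx -0.0018215$)
$F{\left(6 \right)} - C = - 42 \cdot 6^{2} - - \frac{1}{549} = \left(-42\right) 36 + \frac{1}{549} = -1512 + \frac{1}{549} = - \frac{830087}{549}$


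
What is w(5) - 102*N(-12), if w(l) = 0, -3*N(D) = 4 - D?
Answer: 544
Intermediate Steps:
N(D) = -4/3 + D/3 (N(D) = -(4 - D)/3 = -4/3 + D/3)
w(5) - 102*N(-12) = 0 - 102*(-4/3 + (1/3)*(-12)) = 0 - 102*(-4/3 - 4) = 0 - 102*(-16/3) = 0 + 544 = 544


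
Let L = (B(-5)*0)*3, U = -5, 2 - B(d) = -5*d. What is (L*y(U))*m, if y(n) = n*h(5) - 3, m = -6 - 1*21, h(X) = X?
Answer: 0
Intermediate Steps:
B(d) = 2 + 5*d (B(d) = 2 - (-5)*d = 2 + 5*d)
m = -27 (m = -6 - 21 = -27)
y(n) = -3 + 5*n (y(n) = n*5 - 3 = 5*n - 3 = -3 + 5*n)
L = 0 (L = ((2 + 5*(-5))*0)*3 = ((2 - 25)*0)*3 = -23*0*3 = 0*3 = 0)
(L*y(U))*m = (0*(-3 + 5*(-5)))*(-27) = (0*(-3 - 25))*(-27) = (0*(-28))*(-27) = 0*(-27) = 0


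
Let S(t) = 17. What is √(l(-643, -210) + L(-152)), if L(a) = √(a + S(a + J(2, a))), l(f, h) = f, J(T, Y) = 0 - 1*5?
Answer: √(-643 + 3*I*√15) ≈ 0.2291 + 25.358*I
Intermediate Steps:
J(T, Y) = -5 (J(T, Y) = 0 - 5 = -5)
L(a) = √(17 + a) (L(a) = √(a + 17) = √(17 + a))
√(l(-643, -210) + L(-152)) = √(-643 + √(17 - 152)) = √(-643 + √(-135)) = √(-643 + 3*I*√15)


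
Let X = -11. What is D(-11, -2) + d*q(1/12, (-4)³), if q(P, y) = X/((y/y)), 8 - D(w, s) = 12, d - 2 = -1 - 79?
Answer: 854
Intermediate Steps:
d = -78 (d = 2 + (-1 - 79) = 2 - 80 = -78)
D(w, s) = -4 (D(w, s) = 8 - 1*12 = 8 - 12 = -4)
q(P, y) = -11 (q(P, y) = -11/(y/y) = -11/1 = -11*1 = -11)
D(-11, -2) + d*q(1/12, (-4)³) = -4 - 78*(-11) = -4 + 858 = 854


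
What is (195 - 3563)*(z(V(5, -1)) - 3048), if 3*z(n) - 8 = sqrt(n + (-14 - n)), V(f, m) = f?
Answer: 30770048/3 - 3368*I*sqrt(14)/3 ≈ 1.0257e+7 - 4200.6*I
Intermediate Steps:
z(n) = 8/3 + I*sqrt(14)/3 (z(n) = 8/3 + sqrt(n + (-14 - n))/3 = 8/3 + sqrt(-14)/3 = 8/3 + (I*sqrt(14))/3 = 8/3 + I*sqrt(14)/3)
(195 - 3563)*(z(V(5, -1)) - 3048) = (195 - 3563)*((8/3 + I*sqrt(14)/3) - 3048) = -3368*(-9136/3 + I*sqrt(14)/3) = 30770048/3 - 3368*I*sqrt(14)/3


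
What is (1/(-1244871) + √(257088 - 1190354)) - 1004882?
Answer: -1250948460223/1244871 + I*√933266 ≈ -1.0049e+6 + 966.06*I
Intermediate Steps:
(1/(-1244871) + √(257088 - 1190354)) - 1004882 = (-1/1244871 + √(-933266)) - 1004882 = (-1/1244871 + I*√933266) - 1004882 = -1250948460223/1244871 + I*√933266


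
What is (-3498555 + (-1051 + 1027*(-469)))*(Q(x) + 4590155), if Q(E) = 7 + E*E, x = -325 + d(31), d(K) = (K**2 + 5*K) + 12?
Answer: -20841827758199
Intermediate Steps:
d(K) = 12 + K**2 + 5*K
x = 803 (x = -325 + (12 + 31**2 + 5*31) = -325 + (12 + 961 + 155) = -325 + 1128 = 803)
Q(E) = 7 + E**2
(-3498555 + (-1051 + 1027*(-469)))*(Q(x) + 4590155) = (-3498555 + (-1051 + 1027*(-469)))*((7 + 803**2) + 4590155) = (-3498555 + (-1051 - 481663))*((7 + 644809) + 4590155) = (-3498555 - 482714)*(644816 + 4590155) = -3981269*5234971 = -20841827758199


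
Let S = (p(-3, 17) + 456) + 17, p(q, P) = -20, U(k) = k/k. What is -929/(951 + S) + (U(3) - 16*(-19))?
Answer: 427291/1404 ≈ 304.34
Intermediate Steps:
U(k) = 1
S = 453 (S = (-20 + 456) + 17 = 436 + 17 = 453)
-929/(951 + S) + (U(3) - 16*(-19)) = -929/(951 + 453) + (1 - 16*(-19)) = -929/1404 + (1 + 304) = -929*1/1404 + 305 = -929/1404 + 305 = 427291/1404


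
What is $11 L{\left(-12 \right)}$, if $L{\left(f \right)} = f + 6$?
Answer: $-66$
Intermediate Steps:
$L{\left(f \right)} = 6 + f$
$11 L{\left(-12 \right)} = 11 \left(6 - 12\right) = 11 \left(-6\right) = -66$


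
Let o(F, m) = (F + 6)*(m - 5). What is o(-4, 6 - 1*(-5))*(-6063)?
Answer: -72756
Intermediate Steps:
o(F, m) = (-5 + m)*(6 + F) (o(F, m) = (6 + F)*(-5 + m) = (-5 + m)*(6 + F))
o(-4, 6 - 1*(-5))*(-6063) = (-30 - 5*(-4) + 6*(6 - 1*(-5)) - 4*(6 - 1*(-5)))*(-6063) = (-30 + 20 + 6*(6 + 5) - 4*(6 + 5))*(-6063) = (-30 + 20 + 6*11 - 4*11)*(-6063) = (-30 + 20 + 66 - 44)*(-6063) = 12*(-6063) = -72756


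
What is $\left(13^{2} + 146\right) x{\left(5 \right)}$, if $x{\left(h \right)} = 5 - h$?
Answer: $0$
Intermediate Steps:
$\left(13^{2} + 146\right) x{\left(5 \right)} = \left(13^{2} + 146\right) \left(5 - 5\right) = \left(169 + 146\right) \left(5 - 5\right) = 315 \cdot 0 = 0$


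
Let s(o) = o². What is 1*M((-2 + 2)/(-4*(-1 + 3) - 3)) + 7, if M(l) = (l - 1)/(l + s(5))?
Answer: 174/25 ≈ 6.9600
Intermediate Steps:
M(l) = (-1 + l)/(25 + l) (M(l) = (l - 1)/(l + 5²) = (-1 + l)/(l + 25) = (-1 + l)/(25 + l))
1*M((-2 + 2)/(-4*(-1 + 3) - 3)) + 7 = 1*((-1 + (-2 + 2)/(-4*(-1 + 3) - 3))/(25 + (-2 + 2)/(-4*(-1 + 3) - 3))) + 7 = 1*((-1 + 0/(-4*2 - 3))/(25 + 0/(-4*2 - 3))) + 7 = 1*((-1 + 0/(-1*8 - 3))/(25 + 0/(-1*8 - 3))) + 7 = 1*((-1 + 0/(-8 - 3))/(25 + 0/(-8 - 3))) + 7 = 1*((-1 + 0/(-11))/(25 + 0/(-11))) + 7 = 1*((-1 + 0*(-1/11))/(25 + 0*(-1/11))) + 7 = 1*((-1 + 0)/(25 + 0)) + 7 = 1*(-1/25) + 7 = -1/25 + 7 = 174/25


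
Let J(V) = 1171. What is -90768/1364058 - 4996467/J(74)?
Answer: -1135929512069/266218653 ≈ -4266.9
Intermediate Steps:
-90768/1364058 - 4996467/J(74) = -90768/1364058 - 4996467/1171 = -90768*1/1364058 - 4996467*1/1171 = -15128/227343 - 4996467/1171 = -1135929512069/266218653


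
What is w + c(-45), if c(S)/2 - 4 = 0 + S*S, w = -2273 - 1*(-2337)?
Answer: 4122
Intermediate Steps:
w = 64 (w = -2273 + 2337 = 64)
c(S) = 8 + 2*S² (c(S) = 8 + 2*(0 + S*S) = 8 + 2*(0 + S²) = 8 + 2*S²)
w + c(-45) = 64 + (8 + 2*(-45)²) = 64 + (8 + 2*2025) = 64 + (8 + 4050) = 64 + 4058 = 4122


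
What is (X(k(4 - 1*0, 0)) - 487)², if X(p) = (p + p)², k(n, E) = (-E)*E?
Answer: 237169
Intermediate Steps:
k(n, E) = -E²
X(p) = 4*p² (X(p) = (2*p)² = 4*p²)
(X(k(4 - 1*0, 0)) - 487)² = (4*(-1*0²)² - 487)² = (4*(-1*0)² - 487)² = (4*0² - 487)² = (4*0 - 487)² = (0 - 487)² = (-487)² = 237169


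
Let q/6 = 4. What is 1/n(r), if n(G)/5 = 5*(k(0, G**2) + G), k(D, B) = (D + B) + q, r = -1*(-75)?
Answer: 1/143100 ≈ 6.9881e-6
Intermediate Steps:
r = 75
q = 24 (q = 6*4 = 24)
k(D, B) = 24 + B + D (k(D, B) = (D + B) + 24 = (B + D) + 24 = 24 + B + D)
n(G) = 600 + 25*G + 25*G**2 (n(G) = 5*(5*((24 + G**2 + 0) + G)) = 5*(5*((24 + G**2) + G)) = 5*(5*(24 + G + G**2)) = 5*(120 + 5*G + 5*G**2) = 600 + 25*G + 25*G**2)
1/n(r) = 1/(600 + 25*75 + 25*75**2) = 1/(600 + 1875 + 25*5625) = 1/(600 + 1875 + 140625) = 1/143100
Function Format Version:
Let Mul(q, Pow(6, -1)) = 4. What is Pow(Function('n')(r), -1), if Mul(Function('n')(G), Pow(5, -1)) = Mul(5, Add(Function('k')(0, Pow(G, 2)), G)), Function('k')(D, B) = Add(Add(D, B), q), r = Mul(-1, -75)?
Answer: Rational(1, 143100) ≈ 6.9881e-6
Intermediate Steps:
r = 75
q = 24 (q = Mul(6, 4) = 24)
Function('k')(D, B) = Add(24, B, D) (Function('k')(D, B) = Add(Add(D, B), 24) = Add(Add(B, D), 24) = Add(24, B, D))
Function('n')(G) = Add(600, Mul(25, G), Mul(25, Pow(G, 2))) (Function('n')(G) = Mul(5, Mul(5, Add(Add(24, Pow(G, 2), 0), G))) = Mul(5, Mul(5, Add(Add(24, Pow(G, 2)), G))) = Mul(5, Mul(5, Add(24, G, Pow(G, 2)))) = Mul(5, Add(120, Mul(5, G), Mul(5, Pow(G, 2)))) = Add(600, Mul(25, G), Mul(25, Pow(G, 2))))
Pow(Function('n')(r), -1) = Pow(Add(600, Mul(25, 75), Mul(25, Pow(75, 2))), -1) = Pow(Add(600, 1875, Mul(25, 5625)), -1) = Pow(Add(600, 1875, 140625), -1) = Pow(143100, -1) = Rational(1, 143100)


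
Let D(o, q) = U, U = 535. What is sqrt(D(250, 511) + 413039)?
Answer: sqrt(413574) ≈ 643.10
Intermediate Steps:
D(o, q) = 535
sqrt(D(250, 511) + 413039) = sqrt(535 + 413039) = sqrt(413574)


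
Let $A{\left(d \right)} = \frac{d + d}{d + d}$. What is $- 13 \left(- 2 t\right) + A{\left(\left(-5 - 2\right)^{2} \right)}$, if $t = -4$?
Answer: $-103$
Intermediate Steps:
$A{\left(d \right)} = 1$ ($A{\left(d \right)} = \frac{2 d}{2 d} = 2 d \frac{1}{2 d} = 1$)
$- 13 \left(- 2 t\right) + A{\left(\left(-5 - 2\right)^{2} \right)} = - 13 \left(\left(-2\right) \left(-4\right)\right) + 1 = \left(-13\right) 8 + 1 = -104 + 1 = -103$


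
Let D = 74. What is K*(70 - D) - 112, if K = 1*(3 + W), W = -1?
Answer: -120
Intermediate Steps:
K = 2 (K = 1*(3 - 1) = 1*2 = 2)
K*(70 - D) - 112 = 2*(70 - 1*74) - 112 = 2*(70 - 74) - 112 = 2*(-4) - 112 = -8 - 112 = -120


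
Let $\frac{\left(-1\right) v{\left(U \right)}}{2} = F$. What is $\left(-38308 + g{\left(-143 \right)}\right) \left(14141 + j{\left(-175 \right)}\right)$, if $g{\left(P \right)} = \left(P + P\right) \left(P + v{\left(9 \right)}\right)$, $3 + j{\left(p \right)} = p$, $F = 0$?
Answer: $36164170$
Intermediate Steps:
$j{\left(p \right)} = -3 + p$
$v{\left(U \right)} = 0$ ($v{\left(U \right)} = \left(-2\right) 0 = 0$)
$g{\left(P \right)} = 2 P^{2}$ ($g{\left(P \right)} = \left(P + P\right) \left(P + 0\right) = 2 P P = 2 P^{2}$)
$\left(-38308 + g{\left(-143 \right)}\right) \left(14141 + j{\left(-175 \right)}\right) = \left(-38308 + 2 \left(-143\right)^{2}\right) \left(14141 - 178\right) = \left(-38308 + 2 \cdot 20449\right) \left(14141 - 178\right) = \left(-38308 + 40898\right) 13963 = 2590 \cdot 13963 = 36164170$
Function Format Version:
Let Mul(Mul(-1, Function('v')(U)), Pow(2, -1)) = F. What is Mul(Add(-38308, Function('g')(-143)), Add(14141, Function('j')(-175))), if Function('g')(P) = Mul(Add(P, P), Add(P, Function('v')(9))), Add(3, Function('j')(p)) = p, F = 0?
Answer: 36164170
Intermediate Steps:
Function('j')(p) = Add(-3, p)
Function('v')(U) = 0 (Function('v')(U) = Mul(-2, 0) = 0)
Function('g')(P) = Mul(2, Pow(P, 2)) (Function('g')(P) = Mul(Add(P, P), Add(P, 0)) = Mul(Mul(2, P), P) = Mul(2, Pow(P, 2)))
Mul(Add(-38308, Function('g')(-143)), Add(14141, Function('j')(-175))) = Mul(Add(-38308, Mul(2, Pow(-143, 2))), Add(14141, Add(-3, -175))) = Mul(Add(-38308, Mul(2, 20449)), Add(14141, -178)) = Mul(Add(-38308, 40898), 13963) = Mul(2590, 13963) = 36164170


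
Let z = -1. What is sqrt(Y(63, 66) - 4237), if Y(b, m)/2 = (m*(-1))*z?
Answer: I*sqrt(4105) ≈ 64.07*I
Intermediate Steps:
Y(b, m) = 2*m (Y(b, m) = 2*((m*(-1))*(-1)) = 2*(-m*(-1)) = 2*m)
sqrt(Y(63, 66) - 4237) = sqrt(2*66 - 4237) = sqrt(132 - 4237) = sqrt(-4105) = I*sqrt(4105)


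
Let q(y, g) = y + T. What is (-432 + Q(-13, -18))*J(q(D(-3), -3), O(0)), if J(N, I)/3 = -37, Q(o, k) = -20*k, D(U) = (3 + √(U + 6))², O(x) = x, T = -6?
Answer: 7992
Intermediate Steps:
D(U) = (3 + √(6 + U))²
q(y, g) = -6 + y (q(y, g) = y - 6 = -6 + y)
J(N, I) = -111 (J(N, I) = 3*(-37) = -111)
(-432 + Q(-13, -18))*J(q(D(-3), -3), O(0)) = (-432 - 20*(-18))*(-111) = (-432 + 360)*(-111) = -72*(-111) = 7992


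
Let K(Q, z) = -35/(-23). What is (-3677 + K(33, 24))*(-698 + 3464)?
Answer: -233826576/23 ≈ -1.0166e+7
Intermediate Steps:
K(Q, z) = 35/23 (K(Q, z) = -35*(-1/23) = 35/23)
(-3677 + K(33, 24))*(-698 + 3464) = (-3677 + 35/23)*(-698 + 3464) = -84536/23*2766 = -233826576/23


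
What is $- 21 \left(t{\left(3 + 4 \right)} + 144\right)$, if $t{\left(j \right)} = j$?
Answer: $-3171$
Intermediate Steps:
$- 21 \left(t{\left(3 + 4 \right)} + 144\right) = - 21 \left(\left(3 + 4\right) + 144\right) = - 21 \left(7 + 144\right) = \left(-21\right) 151 = -3171$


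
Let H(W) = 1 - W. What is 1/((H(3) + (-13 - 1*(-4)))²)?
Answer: 1/121 ≈ 0.0082645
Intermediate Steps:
1/((H(3) + (-13 - 1*(-4)))²) = 1/(((1 - 1*3) + (-13 - 1*(-4)))²) = 1/(((1 - 3) + (-13 + 4))²) = 1/((-2 - 9)²) = 1/((-11)²) = 1/121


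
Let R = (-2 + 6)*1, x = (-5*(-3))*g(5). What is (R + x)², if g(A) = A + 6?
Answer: 28561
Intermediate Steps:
g(A) = 6 + A
x = 165 (x = (-5*(-3))*(6 + 5) = 15*11 = 165)
R = 4 (R = 4*1 = 4)
(R + x)² = (4 + 165)² = 169² = 28561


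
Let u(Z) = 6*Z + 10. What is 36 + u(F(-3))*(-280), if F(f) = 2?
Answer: -6124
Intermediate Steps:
u(Z) = 10 + 6*Z
36 + u(F(-3))*(-280) = 36 + (10 + 6*2)*(-280) = 36 + (10 + 12)*(-280) = 36 + 22*(-280) = 36 - 6160 = -6124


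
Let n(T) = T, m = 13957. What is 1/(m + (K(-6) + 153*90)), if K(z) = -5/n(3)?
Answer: 3/83176 ≈ 3.6068e-5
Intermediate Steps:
K(z) = -5/3
1/(m + (K(-6) + 153*90)) = 1/(13957 + (-5/3 + 153*90)) = 1/(13957 + (-5/3 + 13770)) = 1/(13957 + 41305/3) = 1/(83176/3) = 3/83176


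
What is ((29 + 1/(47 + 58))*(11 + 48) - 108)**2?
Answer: 28349803876/11025 ≈ 2.5714e+6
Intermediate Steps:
((29 + 1/(47 + 58))*(11 + 48) - 108)**2 = ((29 + 1/105)*59 - 108)**2 = ((3046/105)*59 - 108)**2 = (179714/105 - 108)**2 = (168374/105)**2 = 28349803876/11025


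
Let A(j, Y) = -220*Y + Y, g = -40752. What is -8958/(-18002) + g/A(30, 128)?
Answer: 10257585/5256584 ≈ 1.9514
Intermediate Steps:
A(j, Y) = -219*Y
-8958/(-18002) + g/A(30, 128) = -8958/(-18002) - 40752/((-219*128)) = -8958*(-1/18002) - 40752/(-28032) = 4479/9001 - 40752*(-1/28032) = 4479/9001 + 849/584 = 10257585/5256584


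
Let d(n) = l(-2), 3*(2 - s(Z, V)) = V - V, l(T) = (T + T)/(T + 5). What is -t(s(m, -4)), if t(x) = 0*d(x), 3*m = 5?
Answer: 0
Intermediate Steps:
m = 5/3 (m = (⅓)*5 = 5/3 ≈ 1.6667)
l(T) = 2*T/(5 + T) (l(T) = (2*T)/(5 + T) = 2*T/(5 + T))
s(Z, V) = 2 (s(Z, V) = 2 - (V - V)/3 = 2 - ⅓*0 = 2 + 0 = 2)
d(n) = -4/3 (d(n) = 2*(-2)/(5 - 2) = 2*(-2)/3 = 2*(-2)*(⅓) = -4/3)
t(x) = 0 (t(x) = 0*(-4/3) = 0)
-t(s(m, -4)) = -1*0 = 0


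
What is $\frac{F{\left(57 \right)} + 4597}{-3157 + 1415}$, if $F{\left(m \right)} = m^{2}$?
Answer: $- \frac{3923}{871} \approx -4.504$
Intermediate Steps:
$\frac{F{\left(57 \right)} + 4597}{-3157 + 1415} = \frac{57^{2} + 4597}{-3157 + 1415} = \frac{3249 + 4597}{-1742} = 7846 \left(- \frac{1}{1742}\right) = - \frac{3923}{871}$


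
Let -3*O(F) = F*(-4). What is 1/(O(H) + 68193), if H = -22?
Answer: 3/204491 ≈ 1.4671e-5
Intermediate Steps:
O(F) = 4*F/3 (O(F) = -F*(-4)/3 = -(-4)*F/3 = 4*F/3)
1/(O(H) + 68193) = 1/((4/3)*(-22) + 68193) = 1/(-88/3 + 68193) = 1/(204491/3) = 3/204491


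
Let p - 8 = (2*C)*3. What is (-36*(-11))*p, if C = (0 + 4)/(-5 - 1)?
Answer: 1584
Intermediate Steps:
C = -⅔ (C = 4/(-6) = 4*(-⅙) = -⅔ ≈ -0.66667)
p = 4 (p = 8 + (2*(-⅔))*3 = 8 - 4/3*3 = 8 - 4 = 4)
(-36*(-11))*p = -36*(-11)*4 = 396*4 = 1584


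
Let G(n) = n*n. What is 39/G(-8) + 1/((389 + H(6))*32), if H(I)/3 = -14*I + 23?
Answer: 2009/3296 ≈ 0.60953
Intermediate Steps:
H(I) = 69 - 42*I (H(I) = 3*(-14*I + 23) = 3*(23 - 14*I) = 69 - 42*I)
G(n) = n²
39/G(-8) + 1/((389 + H(6))*32) = 39/((-8)²) + 1/((389 + (69 - 42*6))*32) = 39/64 + (1/32)/(389 + (69 - 252)) = 39*(1/64) + (1/32)/(389 - 183) = 39/64 + (1/32)/206 = 39/64 + (1/206)*(1/32) = 39/64 + 1/6592 = 2009/3296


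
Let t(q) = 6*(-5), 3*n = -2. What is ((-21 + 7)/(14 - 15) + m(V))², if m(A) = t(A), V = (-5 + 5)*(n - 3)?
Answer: 256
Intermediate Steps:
n = -⅔ (n = (⅓)*(-2) = -⅔ ≈ -0.66667)
V = 0 (V = (-5 + 5)*(-⅔ - 3) = 0*(-11/3) = 0)
t(q) = -30
m(A) = -30
((-21 + 7)/(14 - 15) + m(V))² = ((-21 + 7)/(14 - 15) - 30)² = (-14/(-1) - 30)² = (-14*(-1) - 30)² = (14 - 30)² = (-16)² = 256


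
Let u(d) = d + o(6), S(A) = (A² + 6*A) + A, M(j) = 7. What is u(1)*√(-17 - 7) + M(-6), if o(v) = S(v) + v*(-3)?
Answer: 7 + 122*I*√6 ≈ 7.0 + 298.84*I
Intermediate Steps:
S(A) = A² + 7*A
o(v) = -3*v + v*(7 + v) (o(v) = v*(7 + v) + v*(-3) = v*(7 + v) - 3*v = -3*v + v*(7 + v))
u(d) = 60 + d (u(d) = d + 6*(4 + 6) = d + 6*10 = d + 60 = 60 + d)
u(1)*√(-17 - 7) + M(-6) = (60 + 1)*√(-17 - 7) + 7 = 61*√(-24) + 7 = 61*(2*I*√6) + 7 = 122*I*√6 + 7 = 7 + 122*I*√6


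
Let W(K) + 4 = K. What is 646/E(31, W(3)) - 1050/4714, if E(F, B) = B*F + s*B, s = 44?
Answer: -1561997/176775 ≈ -8.8361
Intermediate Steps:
W(K) = -4 + K
E(F, B) = 44*B + B*F (E(F, B) = B*F + 44*B = 44*B + B*F)
646/E(31, W(3)) - 1050/4714 = 646/(((-4 + 3)*(44 + 31))) - 1050/4714 = 646/((-1*75)) - 1050*1/4714 = 646/(-75) - 525/2357 = 646*(-1/75) - 525/2357 = -646/75 - 525/2357 = -1561997/176775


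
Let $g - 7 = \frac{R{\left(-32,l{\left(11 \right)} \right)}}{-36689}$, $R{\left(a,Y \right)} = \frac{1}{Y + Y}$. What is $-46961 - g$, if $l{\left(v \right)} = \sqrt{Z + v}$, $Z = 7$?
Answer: $-46968 + \frac{\sqrt{2}}{440268} \approx -46968.0$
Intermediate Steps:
$l{\left(v \right)} = \sqrt{7 + v}$
$R{\left(a,Y \right)} = \frac{1}{2 Y}$
$g = 7 - \frac{\sqrt{2}}{440268}$ ($g = 7 + \frac{\frac{1}{2} \frac{1}{\sqrt{7 + 11}}}{-36689} = 7 + \frac{1}{2 \sqrt{18}} \left(- \frac{1}{36689}\right) = 7 + \frac{1}{2 \cdot 3 \sqrt{2}} \left(- \frac{1}{36689}\right) = 7 + \frac{\frac{1}{6} \sqrt{2}}{2} \left(- \frac{1}{36689}\right) = 7 + \frac{\sqrt{2}}{12} \left(- \frac{1}{36689}\right) = 7 - \frac{\sqrt{2}}{440268} \approx 7.0$)
$-46961 - g = -46961 - \left(7 - \frac{\sqrt{2}}{440268}\right) = -46968 + \frac{\sqrt{2}}{440268}$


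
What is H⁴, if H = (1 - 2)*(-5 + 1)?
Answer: 256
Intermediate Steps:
H = 4 (H = -1*(-4) = 4)
H⁴ = 4⁴ = 256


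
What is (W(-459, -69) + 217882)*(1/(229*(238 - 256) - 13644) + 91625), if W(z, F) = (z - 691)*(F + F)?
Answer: 306501925448959/8883 ≈ 3.4504e+10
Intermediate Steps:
W(z, F) = 2*F*(-691 + z) (W(z, F) = (-691 + z)*(2*F) = 2*F*(-691 + z))
(W(-459, -69) + 217882)*(1/(229*(238 - 256) - 13644) + 91625) = (2*(-69)*(-691 - 459) + 217882)*(1/(229*(238 - 256) - 13644) + 91625) = (2*(-69)*(-1150) + 217882)*(1/(229*(-18) - 13644) + 91625) = (158700 + 217882)*(1/(-4122 - 13644) + 91625) = 376582*(1/(-17766) + 91625) = 376582*(-1/17766 + 91625) = 376582*(1627809749/17766) = 306501925448959/8883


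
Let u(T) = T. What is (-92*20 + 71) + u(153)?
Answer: -1616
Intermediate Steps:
(-92*20 + 71) + u(153) = (-92*20 + 71) + 153 = (-1840 + 71) + 153 = -1769 + 153 = -1616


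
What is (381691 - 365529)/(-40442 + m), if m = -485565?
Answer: -16162/526007 ≈ -0.030726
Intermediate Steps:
(381691 - 365529)/(-40442 + m) = (381691 - 365529)/(-40442 - 485565) = 16162/(-526007) = 16162*(-1/526007) = -16162/526007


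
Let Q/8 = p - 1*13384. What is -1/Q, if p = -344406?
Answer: 1/2862320 ≈ 3.4937e-7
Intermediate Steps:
Q = -2862320 (Q = 8*(-344406 - 1*13384) = 8*(-344406 - 13384) = 8*(-357790) = -2862320)
-1/Q = -1/(-2862320) = -1*(-1/2862320) = 1/2862320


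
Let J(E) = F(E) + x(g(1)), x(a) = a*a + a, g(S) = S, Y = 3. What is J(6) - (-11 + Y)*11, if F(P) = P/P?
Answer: 91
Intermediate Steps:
F(P) = 1
x(a) = a + a**2 (x(a) = a**2 + a = a + a**2)
J(E) = 3 (J(E) = 1 + 1*(1 + 1) = 1 + 1*2 = 1 + 2 = 3)
J(6) - (-11 + Y)*11 = 3 - (-11 + 3)*11 = 3 - (-8)*11 = 3 - 1*(-88) = 3 + 88 = 91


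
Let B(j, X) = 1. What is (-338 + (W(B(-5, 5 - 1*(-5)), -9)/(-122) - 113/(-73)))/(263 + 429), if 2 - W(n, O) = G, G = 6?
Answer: -1498075/3081476 ≈ -0.48616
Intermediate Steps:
W(n, O) = -4 (W(n, O) = 2 - 1*6 = 2 - 6 = -4)
(-338 + (W(B(-5, 5 - 1*(-5)), -9)/(-122) - 113/(-73)))/(263 + 429) = (-338 + (-4/(-122) - 113/(-73)))/(263 + 429) = (-338 + (-4*(-1/122) - 113*(-1/73)))/692 = (-338 + (2/61 + 113/73))*(1/692) = (-338 + 7039/4453)*(1/692) = -1498075/4453*1/692 = -1498075/3081476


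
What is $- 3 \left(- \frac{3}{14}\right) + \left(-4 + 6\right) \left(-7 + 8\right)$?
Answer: $\frac{37}{14} \approx 2.6429$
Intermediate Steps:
$- 3 \left(- \frac{3}{14}\right) + \left(-4 + 6\right) \left(-7 + 8\right) = - 3 \left(\left(-3\right) \frac{1}{14}\right) + 2 \cdot 1 = \left(-3\right) \left(- \frac{3}{14}\right) + 2 = \frac{9}{14} + 2 = \frac{37}{14}$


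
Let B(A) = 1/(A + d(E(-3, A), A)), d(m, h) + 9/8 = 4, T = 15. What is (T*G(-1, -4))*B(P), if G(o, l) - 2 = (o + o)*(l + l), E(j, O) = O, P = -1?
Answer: 144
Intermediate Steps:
d(m, h) = 23/8 (d(m, h) = -9/8 + 4 = 23/8)
B(A) = 1/(23/8 + A) (B(A) = 1/(A + 23/8) = 1/(23/8 + A))
G(o, l) = 2 + 4*l*o (G(o, l) = 2 + (o + o)*(l + l) = 2 + (2*o)*(2*l) = 2 + 4*l*o)
(T*G(-1, -4))*B(P) = (15*(2 + 4*(-4)*(-1)))*(8/(23 + 8*(-1))) = (15*(2 + 16))*(8/(23 - 8)) = (15*18)*(8/15) = 270*(8*(1/15)) = 270*(8/15) = 144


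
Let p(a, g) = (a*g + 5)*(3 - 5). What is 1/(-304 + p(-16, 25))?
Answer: 1/486 ≈ 0.0020576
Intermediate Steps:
p(a, g) = -10 - 2*a*g (p(a, g) = (5 + a*g)*(-2) = -10 - 2*a*g)
1/(-304 + p(-16, 25)) = 1/(-304 + (-10 - 2*(-16)*25)) = 1/(-304 + (-10 + 800)) = 1/(-304 + 790) = 1/486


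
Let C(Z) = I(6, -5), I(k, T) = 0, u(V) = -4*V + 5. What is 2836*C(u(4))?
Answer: 0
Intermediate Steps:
u(V) = 5 - 4*V
C(Z) = 0
2836*C(u(4)) = 2836*0 = 0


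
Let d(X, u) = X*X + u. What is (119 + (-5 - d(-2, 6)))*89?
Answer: 9256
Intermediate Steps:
d(X, u) = u + X**2 (d(X, u) = X**2 + u = u + X**2)
(119 + (-5 - d(-2, 6)))*89 = (119 + (-5 - (6 + (-2)**2)))*89 = (119 + (-5 - (6 + 4)))*89 = (119 + (-5 - 1*10))*89 = (119 + (-5 - 10))*89 = (119 - 15)*89 = 104*89 = 9256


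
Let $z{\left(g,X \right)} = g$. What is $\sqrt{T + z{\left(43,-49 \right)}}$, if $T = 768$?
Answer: $\sqrt{811} \approx 28.478$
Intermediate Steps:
$\sqrt{T + z{\left(43,-49 \right)}} = \sqrt{768 + 43} = \sqrt{811}$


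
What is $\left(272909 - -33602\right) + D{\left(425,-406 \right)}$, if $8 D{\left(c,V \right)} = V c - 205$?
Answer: $\frac{2279333}{8} \approx 2.8492 \cdot 10^{5}$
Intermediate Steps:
$D{\left(c,V \right)} = - \frac{205}{8} + \frac{V c}{8}$ ($D{\left(c,V \right)} = \frac{V c - 205}{8} = \frac{-205 + V c}{8} = - \frac{205}{8} + \frac{V c}{8}$)
$\left(272909 - -33602\right) + D{\left(425,-406 \right)} = \left(272909 - -33602\right) + \left(- \frac{205}{8} + \frac{1}{8} \left(-406\right) 425\right) = \left(272909 + \left(-50 + 33652\right)\right) - \frac{172755}{8} = \left(272909 + 33602\right) - \frac{172755}{8} = 306511 - \frac{172755}{8} = \frac{2279333}{8}$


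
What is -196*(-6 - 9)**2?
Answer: -44100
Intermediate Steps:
-196*(-6 - 9)**2 = -196*(-15)**2 = -196*225 = -44100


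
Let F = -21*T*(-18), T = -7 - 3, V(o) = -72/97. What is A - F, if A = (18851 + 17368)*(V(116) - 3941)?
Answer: -13847931771/97 ≈ -1.4276e+8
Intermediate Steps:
V(o) = -72/97 (V(o) = -72*1/97 = -72/97)
T = -10
F = -3780 (F = -21*(-10)*(-18) = 210*(-18) = -3780)
A = -13848298431/97 (A = (18851 + 17368)*(-72/97 - 3941) = 36219*(-382349/97) = -13848298431/97 ≈ -1.4277e+8)
A - F = -13848298431/97 - 1*(-3780) = -13848298431/97 + 3780 = -13847931771/97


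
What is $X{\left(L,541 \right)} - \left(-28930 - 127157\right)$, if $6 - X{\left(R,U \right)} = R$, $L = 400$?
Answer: $155693$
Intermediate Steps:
$X{\left(R,U \right)} = 6 - R$
$X{\left(L,541 \right)} - \left(-28930 - 127157\right) = \left(6 - 400\right) - \left(-28930 - 127157\right) = \left(6 - 400\right) - -156087 = -394 + 156087 = 155693$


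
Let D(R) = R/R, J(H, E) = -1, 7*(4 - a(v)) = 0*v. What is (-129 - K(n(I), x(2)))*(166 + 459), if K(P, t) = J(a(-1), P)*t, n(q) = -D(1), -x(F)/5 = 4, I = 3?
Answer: -93125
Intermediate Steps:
a(v) = 4 (a(v) = 4 - 0*v = 4 - 1/7*0 = 4 + 0 = 4)
D(R) = 1
x(F) = -20 (x(F) = -5*4 = -20)
n(q) = -1 (n(q) = -1*1 = -1)
K(P, t) = -t
(-129 - K(n(I), x(2)))*(166 + 459) = (-129 - (-1)*(-20))*(166 + 459) = (-129 - 1*20)*625 = (-129 - 20)*625 = -149*625 = -93125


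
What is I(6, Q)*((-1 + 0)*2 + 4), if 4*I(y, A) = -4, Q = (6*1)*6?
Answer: -2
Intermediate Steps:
Q = 36 (Q = 6*6 = 36)
I(y, A) = -1 (I(y, A) = (¼)*(-4) = -1)
I(6, Q)*((-1 + 0)*2 + 4) = -((-1 + 0)*2 + 4) = -(-1*2 + 4) = -(-2 + 4) = -1*2 = -2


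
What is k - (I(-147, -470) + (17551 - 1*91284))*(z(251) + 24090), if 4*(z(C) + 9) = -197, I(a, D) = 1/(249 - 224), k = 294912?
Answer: 44305674337/25 ≈ 1.7722e+9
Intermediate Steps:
I(a, D) = 1/25
z(C) = -233/4 (z(C) = -9 + (1/4)*(-197) = -9 - 197/4 = -233/4)
k - (I(-147, -470) + (17551 - 1*91284))*(z(251) + 24090) = 294912 - (1/25 + (17551 - 1*91284))*(-233/4 + 24090) = 294912 - (1/25 + (17551 - 91284))*96127/4 = 294912 - (1/25 - 73733)*96127/4 = 294912 - (-1843324)*96127/(25*4) = 294912 - 1*(-44298301537/25) = 294912 + 44298301537/25 = 44305674337/25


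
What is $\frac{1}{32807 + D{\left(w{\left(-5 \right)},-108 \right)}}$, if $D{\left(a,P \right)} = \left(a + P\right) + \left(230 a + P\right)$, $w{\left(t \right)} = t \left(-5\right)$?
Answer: $\frac{1}{38366} \approx 2.6065 \cdot 10^{-5}$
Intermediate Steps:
$w{\left(t \right)} = - 5 t$
$D{\left(a,P \right)} = 2 P + 231 a$ ($D{\left(a,P \right)} = \left(P + a\right) + \left(P + 230 a\right) = 2 P + 231 a$)
$\frac{1}{32807 + D{\left(w{\left(-5 \right)},-108 \right)}} = \frac{1}{32807 + \left(2 \left(-108\right) + 231 \left(\left(-5\right) \left(-5\right)\right)\right)} = \frac{1}{32807 + \left(-216 + 231 \cdot 25\right)} = \frac{1}{32807 + \left(-216 + 5775\right)} = \frac{1}{32807 + 5559} = \frac{1}{38366}$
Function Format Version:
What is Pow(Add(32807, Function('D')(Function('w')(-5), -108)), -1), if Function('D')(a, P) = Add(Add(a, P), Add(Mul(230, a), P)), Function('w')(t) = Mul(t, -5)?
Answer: Rational(1, 38366) ≈ 2.6065e-5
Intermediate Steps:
Function('w')(t) = Mul(-5, t)
Function('D')(a, P) = Add(Mul(2, P), Mul(231, a)) (Function('D')(a, P) = Add(Add(P, a), Add(P, Mul(230, a))) = Add(Mul(2, P), Mul(231, a)))
Pow(Add(32807, Function('D')(Function('w')(-5), -108)), -1) = Pow(Add(32807, Add(Mul(2, -108), Mul(231, Mul(-5, -5)))), -1) = Pow(Add(32807, Add(-216, Mul(231, 25))), -1) = Pow(Add(32807, Add(-216, 5775)), -1) = Pow(Add(32807, 5559), -1) = Pow(38366, -1) = Rational(1, 38366)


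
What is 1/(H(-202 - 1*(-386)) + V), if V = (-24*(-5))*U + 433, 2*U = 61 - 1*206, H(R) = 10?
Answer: -1/8257 ≈ -0.00012111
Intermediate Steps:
U = -145/2 (U = (61 - 1*206)/2 = (61 - 206)/2 = (½)*(-145) = -145/2 ≈ -72.500)
V = -8267 (V = -24*(-5)*(-145/2) + 433 = 120*(-145/2) + 433 = -8700 + 433 = -8267)
1/(H(-202 - 1*(-386)) + V) = 1/(10 - 8267) = 1/(-8257) = -1/8257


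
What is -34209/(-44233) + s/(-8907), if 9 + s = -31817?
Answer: 244637003/56283333 ≈ 4.3465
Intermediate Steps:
s = -31826 (s = -9 - 31817 = -31826)
-34209/(-44233) + s/(-8907) = -34209/(-44233) - 31826/(-8907) = -34209*(-1/44233) - 31826*(-1/8907) = 4887/6319 + 31826/8907 = 244637003/56283333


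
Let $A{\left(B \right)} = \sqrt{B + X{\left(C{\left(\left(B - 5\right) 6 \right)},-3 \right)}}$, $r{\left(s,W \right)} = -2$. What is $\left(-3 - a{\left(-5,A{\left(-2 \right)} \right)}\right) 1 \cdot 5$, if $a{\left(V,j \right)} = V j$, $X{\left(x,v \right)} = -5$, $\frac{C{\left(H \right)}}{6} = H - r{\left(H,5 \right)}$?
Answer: $-15 + 25 i \sqrt{7} \approx -15.0 + 66.144 i$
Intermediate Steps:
$C{\left(H \right)} = 12 + 6 H$ ($C{\left(H \right)} = 6 \left(H - -2\right) = 6 \left(H + 2\right) = 6 \left(2 + H\right) = 12 + 6 H$)
$A{\left(B \right)} = \sqrt{-5 + B}$ ($A{\left(B \right)} = \sqrt{B - 5} = \sqrt{-5 + B}$)
$\left(-3 - a{\left(-5,A{\left(-2 \right)} \right)}\right) 1 \cdot 5 = \left(-3 - - 5 \sqrt{-5 - 2}\right) 1 \cdot 5 = \left(-3 - - 5 \sqrt{-7}\right) 1 \cdot 5 = \left(-3 - - 5 i \sqrt{7}\right) 1 \cdot 5 = \left(-3 + 5 i \sqrt{7}\right) 1 \cdot 5 = \left(-3 + 5 i \sqrt{7}\right) 5 = -15 + 25 i \sqrt{7}$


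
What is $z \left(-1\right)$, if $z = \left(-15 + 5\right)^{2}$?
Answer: $-100$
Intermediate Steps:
$z = 100$ ($z = \left(-10\right)^{2} = 100$)
$z \left(-1\right) = 100 \left(-1\right) = -100$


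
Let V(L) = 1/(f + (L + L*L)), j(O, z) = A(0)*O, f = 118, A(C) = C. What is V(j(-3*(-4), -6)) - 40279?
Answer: -4752921/118 ≈ -40279.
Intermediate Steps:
j(O, z) = 0 (j(O, z) = 0*O = 0)
V(L) = 1/(118 + L + L²) (V(L) = 1/(118 + (L + L*L)) = 1/(118 + (L + L²)) = 1/(118 + L + L²))
V(j(-3*(-4), -6)) - 40279 = 1/(118 + 0 + 0²) - 40279 = 1/(118 + 0 + 0) - 40279 = 1/118 - 40279 = -4752921/118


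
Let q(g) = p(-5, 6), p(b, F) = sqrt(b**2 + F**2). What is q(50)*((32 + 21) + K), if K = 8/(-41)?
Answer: 2165*sqrt(61)/41 ≈ 412.42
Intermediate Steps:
p(b, F) = sqrt(F**2 + b**2)
q(g) = sqrt(61) (q(g) = sqrt(6**2 + (-5)**2) = sqrt(36 + 25) = sqrt(61))
K = -8/41 (K = 8*(-1/41) = -8/41 ≈ -0.19512)
q(50)*((32 + 21) + K) = sqrt(61)*((32 + 21) - 8/41) = sqrt(61)*(53 - 8/41) = sqrt(61)*(2165/41) = 2165*sqrt(61)/41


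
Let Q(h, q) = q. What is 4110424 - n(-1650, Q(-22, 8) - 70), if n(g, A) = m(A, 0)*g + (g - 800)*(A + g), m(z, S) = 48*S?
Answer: -83976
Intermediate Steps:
n(g, A) = (-800 + g)*(A + g) (n(g, A) = (48*0)*g + (g - 800)*(A + g) = 0*g + (-800 + g)*(A + g) = 0 + (-800 + g)*(A + g) = (-800 + g)*(A + g))
4110424 - n(-1650, Q(-22, 8) - 70) = 4110424 - ((-1650)**2 - 800*(8 - 70) - 800*(-1650) + (8 - 70)*(-1650)) = 4110424 - (2722500 - 800*(-62) + 1320000 - 62*(-1650)) = 4110424 - (2722500 + 49600 + 1320000 + 102300) = 4110424 - 1*4194400 = 4110424 - 4194400 = -83976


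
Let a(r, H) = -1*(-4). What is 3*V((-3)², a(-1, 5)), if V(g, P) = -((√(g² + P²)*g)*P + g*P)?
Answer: -108 - 108*√97 ≈ -1171.7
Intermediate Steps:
a(r, H) = 4
V(g, P) = -P*g - P*g*√(P² + g²) (V(g, P) = -((√(P² + g²)*g)*P + P*g) = -((g*√(P² + g²))*P + P*g) = -(P*g*√(P² + g²) + P*g) = -(P*g + P*g*√(P² + g²)) = -P*g - P*g*√(P² + g²))
3*V((-3)², a(-1, 5)) = 3*(-1*4*(-3)²*(1 + √(4² + ((-3)²)²))) = 3*(-1*4*9*(1 + √(16 + 9²))) = 3*(-1*4*9*(1 + √(16 + 81))) = 3*(-1*4*9*(1 + √97)) = 3*(-36 - 36*√97) = -108 - 108*√97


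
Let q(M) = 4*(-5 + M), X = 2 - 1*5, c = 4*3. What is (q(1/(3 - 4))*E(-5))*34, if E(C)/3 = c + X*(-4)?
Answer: -58752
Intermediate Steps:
c = 12
X = -3 (X = 2 - 5 = -3)
q(M) = -20 + 4*M
E(C) = 72 (E(C) = 3*(12 - 3*(-4)) = 3*(12 + 12) = 3*24 = 72)
(q(1/(3 - 4))*E(-5))*34 = ((-20 + 4/(3 - 4))*72)*34 = ((-20 + 4/(-1))*72)*34 = ((-20 + 4*(-1))*72)*34 = ((-20 - 4)*72)*34 = -24*72*34 = -1728*34 = -58752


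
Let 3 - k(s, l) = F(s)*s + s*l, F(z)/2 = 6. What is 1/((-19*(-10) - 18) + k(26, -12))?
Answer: 1/175 ≈ 0.0057143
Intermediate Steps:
F(z) = 12 (F(z) = 2*6 = 12)
k(s, l) = 3 - 12*s - l*s (k(s, l) = 3 - (12*s + s*l) = 3 - (12*s + l*s) = 3 + (-12*s - l*s) = 3 - 12*s - l*s)
1/((-19*(-10) - 18) + k(26, -12)) = 1/((-19*(-10) - 18) + (3 - 12*26 - 1*(-12)*26)) = 1/((190 - 18) + (3 - 312 + 312)) = 1/(172 + 3) = 1/175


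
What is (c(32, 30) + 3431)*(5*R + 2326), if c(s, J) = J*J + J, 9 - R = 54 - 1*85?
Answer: 11015886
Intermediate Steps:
R = 40 (R = 9 - (54 - 1*85) = 9 - (54 - 85) = 9 - 1*(-31) = 9 + 31 = 40)
c(s, J) = J + J² (c(s, J) = J² + J = J + J²)
(c(32, 30) + 3431)*(5*R + 2326) = (30*(1 + 30) + 3431)*(5*40 + 2326) = (30*31 + 3431)*(200 + 2326) = (930 + 3431)*2526 = 4361*2526 = 11015886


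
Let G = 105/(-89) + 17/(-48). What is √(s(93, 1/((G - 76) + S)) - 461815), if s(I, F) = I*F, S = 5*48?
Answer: I*√222461709948815095/694055 ≈ 679.57*I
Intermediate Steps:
S = 240
G = -6553/4272 (G = 105*(-1/89) + 17*(-1/48) = -105/89 - 17/48 = -6553/4272 ≈ -1.5339)
s(I, F) = F*I
√(s(93, 1/((G - 76) + S)) - 461815) = √(93/((-6553/4272 - 76) + 240) - 461815) = √(93/(-331225/4272 + 240) - 461815) = √(93/(694055/4272) - 461815) = √((4272/694055)*93 - 461815) = √(397296/694055 - 461815) = √(-320524612529/694055) = I*√222461709948815095/694055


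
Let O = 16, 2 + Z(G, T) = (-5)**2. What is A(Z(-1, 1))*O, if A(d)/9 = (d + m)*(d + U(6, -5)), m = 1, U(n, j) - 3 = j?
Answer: 72576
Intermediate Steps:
Z(G, T) = 23 (Z(G, T) = -2 + (-5)**2 = -2 + 25 = 23)
U(n, j) = 3 + j
A(d) = 9*(1 + d)*(-2 + d) (A(d) = 9*((d + 1)*(d + (3 - 5))) = 9*((1 + d)*(d - 2)) = 9*((1 + d)*(-2 + d)) = 9*(1 + d)*(-2 + d))
A(Z(-1, 1))*O = (-18 - 9*23 + 9*23**2)*16 = (-18 - 207 + 9*529)*16 = (-18 - 207 + 4761)*16 = 4536*16 = 72576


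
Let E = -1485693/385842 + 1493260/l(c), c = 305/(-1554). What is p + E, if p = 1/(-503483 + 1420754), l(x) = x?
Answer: -54752325578002253159/7196407436034 ≈ -7.6083e+6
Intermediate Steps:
c = -305/1554 (c = 305*(-1/1554) = -305/1554 ≈ -0.19627)
p = 1/917271 ≈ 1.0902e-6
E = -59690457430803/7845454 (E = -1485693/385842 + 1493260/(-305/1554) = -1485693*1/385842 + 1493260*(-1554/305) = -495231/128614 - 464105208/61 = -59690457430803/7845454 ≈ -7.6083e+6)
p + E = 1/917271 - 59690457430803/7845454 = -54752325578002253159/7196407436034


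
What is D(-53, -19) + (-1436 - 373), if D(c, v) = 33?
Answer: -1776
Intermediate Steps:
D(-53, -19) + (-1436 - 373) = 33 + (-1436 - 373) = 33 - 1809 = -1776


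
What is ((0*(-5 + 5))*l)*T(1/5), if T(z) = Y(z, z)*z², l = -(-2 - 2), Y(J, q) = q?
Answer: 0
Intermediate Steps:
l = 4 (l = -1*(-4) = 4)
T(z) = z³ (T(z) = z*z² = z³)
((0*(-5 + 5))*l)*T(1/5) = ((0*(-5 + 5))*4)*(1/5)³ = ((0*0)*4)*(⅕)³ = (0*4)*(1/125) = 0*(1/125) = 0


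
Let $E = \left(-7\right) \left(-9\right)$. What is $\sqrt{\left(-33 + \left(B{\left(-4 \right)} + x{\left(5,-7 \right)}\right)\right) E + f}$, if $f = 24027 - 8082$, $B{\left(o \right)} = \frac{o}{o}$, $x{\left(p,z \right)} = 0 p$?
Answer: $\sqrt{13929} \approx 118.02$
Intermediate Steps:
$x{\left(p,z \right)} = 0$
$B{\left(o \right)} = 1$
$E = 63$
$f = 15945$ ($f = 24027 - 8082 = 15945$)
$\sqrt{\left(-33 + \left(B{\left(-4 \right)} + x{\left(5,-7 \right)}\right)\right) E + f} = \sqrt{\left(-33 + \left(1 + 0\right)\right) 63 + 15945} = \sqrt{\left(-33 + 1\right) 63 + 15945} = \sqrt{\left(-32\right) 63 + 15945} = \sqrt{-2016 + 15945} = \sqrt{13929}$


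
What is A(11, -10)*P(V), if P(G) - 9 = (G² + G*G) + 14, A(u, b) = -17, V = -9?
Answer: -3145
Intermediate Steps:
P(G) = 23 + 2*G² (P(G) = 9 + ((G² + G*G) + 14) = 9 + ((G² + G²) + 14) = 9 + (2*G² + 14) = 9 + (14 + 2*G²) = 23 + 2*G²)
A(11, -10)*P(V) = -17*(23 + 2*(-9)²) = -17*(23 + 2*81) = -17*(23 + 162) = -17*185 = -3145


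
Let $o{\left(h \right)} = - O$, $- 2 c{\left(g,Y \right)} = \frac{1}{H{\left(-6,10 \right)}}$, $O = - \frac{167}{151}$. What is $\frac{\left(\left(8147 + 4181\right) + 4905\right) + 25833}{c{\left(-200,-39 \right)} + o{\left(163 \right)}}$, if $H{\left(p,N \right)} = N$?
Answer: $\frac{130059320}{3189} \approx 40784.0$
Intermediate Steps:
$O = - \frac{167}{151}$ ($O = \left(-167\right) \frac{1}{151} = - \frac{167}{151} \approx -1.106$)
$c{\left(g,Y \right)} = - \frac{1}{20}$ ($c{\left(g,Y \right)} = - \frac{1}{2 \cdot 10} = \left(- \frac{1}{2}\right) \frac{1}{10} = - \frac{1}{20}$)
$o{\left(h \right)} = \frac{167}{151}$ ($o{\left(h \right)} = \left(-1\right) \left(- \frac{167}{151}\right) = \frac{167}{151}$)
$\frac{\left(\left(8147 + 4181\right) + 4905\right) + 25833}{c{\left(-200,-39 \right)} + o{\left(163 \right)}} = \frac{\left(\left(8147 + 4181\right) + 4905\right) + 25833}{- \frac{1}{20} + \frac{167}{151}} = \frac{\left(12328 + 4905\right) + 25833}{\frac{3189}{3020}} = \left(17233 + 25833\right) \frac{3020}{3189} = 43066 \cdot \frac{3020}{3189} = \frac{130059320}{3189}$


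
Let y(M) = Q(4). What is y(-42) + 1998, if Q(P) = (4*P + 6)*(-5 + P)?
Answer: 1976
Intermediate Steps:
Q(P) = (-5 + P)*(6 + 4*P) (Q(P) = (6 + 4*P)*(-5 + P) = (-5 + P)*(6 + 4*P))
y(M) = -22 (y(M) = -30 - 14*4 + 4*4² = -30 - 56 + 4*16 = -30 - 56 + 64 = -22)
y(-42) + 1998 = -22 + 1998 = 1976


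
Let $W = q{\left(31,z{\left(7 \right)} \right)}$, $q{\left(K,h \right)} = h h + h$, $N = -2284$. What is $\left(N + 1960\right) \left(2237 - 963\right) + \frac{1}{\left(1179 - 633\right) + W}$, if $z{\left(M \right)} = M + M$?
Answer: $- \frac{312058655}{756} \approx -4.1278 \cdot 10^{5}$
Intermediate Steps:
$z{\left(M \right)} = 2 M$
$q{\left(K,h \right)} = h + h^{2}$ ($q{\left(K,h \right)} = h^{2} + h = h + h^{2}$)
$W = 210$ ($W = 2 \cdot 7 \left(1 + 2 \cdot 7\right) = 14 \left(1 + 14\right) = 14 \cdot 15 = 210$)
$\left(N + 1960\right) \left(2237 - 963\right) + \frac{1}{\left(1179 - 633\right) + W} = \left(-2284 + 1960\right) \left(2237 - 963\right) + \frac{1}{\left(1179 - 633\right) + 210} = \left(-324\right) 1274 + \frac{1}{546 + 210} = -412776 + \frac{1}{756} = - \frac{312058655}{756}$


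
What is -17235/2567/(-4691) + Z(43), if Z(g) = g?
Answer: 517814506/12041797 ≈ 43.001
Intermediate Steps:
-17235/2567/(-4691) + Z(43) = -17235/2567/(-4691) + 43 = -17235*1/2567*(-1/4691) + 43 = -17235/2567*(-1/4691) + 43 = 17235/12041797 + 43 = 517814506/12041797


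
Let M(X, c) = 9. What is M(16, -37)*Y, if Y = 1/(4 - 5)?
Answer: -9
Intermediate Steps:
Y = -1 (Y = 1/(-1) = -1)
M(16, -37)*Y = 9*(-1) = -9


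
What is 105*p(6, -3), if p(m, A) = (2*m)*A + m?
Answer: -3150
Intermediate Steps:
p(m, A) = m + 2*A*m (p(m, A) = 2*A*m + m = m + 2*A*m)
105*p(6, -3) = 105*(6*(1 + 2*(-3))) = 105*(6*(1 - 6)) = 105*(6*(-5)) = 105*(-30) = -3150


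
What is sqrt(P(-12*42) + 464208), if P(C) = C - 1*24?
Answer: 24*sqrt(805) ≈ 680.94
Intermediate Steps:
P(C) = -24 + C (P(C) = C - 24 = -24 + C)
sqrt(P(-12*42) + 464208) = sqrt((-24 - 12*42) + 464208) = sqrt((-24 - 504) + 464208) = sqrt(-528 + 464208) = sqrt(463680) = 24*sqrt(805)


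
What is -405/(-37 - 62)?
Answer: 45/11 ≈ 4.0909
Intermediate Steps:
-405/(-37 - 62) = -405/(-99) = -405*(-1/99) = 45/11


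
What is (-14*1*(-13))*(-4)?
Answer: -728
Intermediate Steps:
(-14*1*(-13))*(-4) = -14*(-13)*(-4) = 182*(-4) = -728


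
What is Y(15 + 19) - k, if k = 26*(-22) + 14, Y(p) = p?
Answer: 592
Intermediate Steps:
k = -558 (k = -572 + 14 = -558)
Y(15 + 19) - k = (15 + 19) - 1*(-558) = 34 + 558 = 592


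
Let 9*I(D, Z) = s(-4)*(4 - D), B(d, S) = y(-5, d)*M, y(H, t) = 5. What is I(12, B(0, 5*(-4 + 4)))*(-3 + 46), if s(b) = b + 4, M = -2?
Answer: 0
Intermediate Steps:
B(d, S) = -10 (B(d, S) = 5*(-2) = -10)
s(b) = 4 + b
I(D, Z) = 0 (I(D, Z) = ((4 - 4)*(4 - D))/9 = (0*(4 - D))/9 = (1/9)*0 = 0)
I(12, B(0, 5*(-4 + 4)))*(-3 + 46) = 0*(-3 + 46) = 0*43 = 0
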